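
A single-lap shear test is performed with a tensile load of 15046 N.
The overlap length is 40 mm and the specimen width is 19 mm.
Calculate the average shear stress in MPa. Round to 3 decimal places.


Shear stress = F / (overlap * width)
= 15046 / (40 * 19)
= 15046 / 760
= 19.797 MPa

19.797


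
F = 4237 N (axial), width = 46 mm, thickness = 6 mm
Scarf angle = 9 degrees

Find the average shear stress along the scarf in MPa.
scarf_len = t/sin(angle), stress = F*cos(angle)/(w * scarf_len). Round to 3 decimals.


scarf_len = 6/sin(9 deg) = 38.3547
cos(9 deg) = 0.987688
stress = 4237*0.987688/(46*38.3547) = 2.372 MPa

2.372


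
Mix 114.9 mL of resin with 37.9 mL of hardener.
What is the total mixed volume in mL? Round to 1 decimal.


Total = 114.9 + 37.9 = 152.8 mL

152.8


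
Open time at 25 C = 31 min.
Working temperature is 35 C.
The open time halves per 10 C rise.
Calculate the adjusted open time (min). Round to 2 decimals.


factor = 2^((35 - 25) / 10) = 2.0000
ot = 31 / 2.0000 = 15.50 min

15.50


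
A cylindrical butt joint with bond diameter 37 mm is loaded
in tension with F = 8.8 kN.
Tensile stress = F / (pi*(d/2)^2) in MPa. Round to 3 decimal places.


Area = pi * (37/2)^2 = 1075.2101 mm^2
Stress = 8.8*1000 / 1075.2101
= 8.184 MPa

8.184


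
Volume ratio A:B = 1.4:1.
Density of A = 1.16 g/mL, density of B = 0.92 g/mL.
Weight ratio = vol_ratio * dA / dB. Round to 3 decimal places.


Wt ratio = 1.4 * 1.16 / 0.92
= 1.765

1.765


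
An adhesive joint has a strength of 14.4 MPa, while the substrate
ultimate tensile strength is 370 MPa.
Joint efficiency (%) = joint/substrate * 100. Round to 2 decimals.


Efficiency = 14.4 / 370 * 100
= 3.89%

3.89


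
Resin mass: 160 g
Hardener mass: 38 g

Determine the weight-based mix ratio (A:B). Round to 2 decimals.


Ratio = 160 / 38 = 4.21

4.21


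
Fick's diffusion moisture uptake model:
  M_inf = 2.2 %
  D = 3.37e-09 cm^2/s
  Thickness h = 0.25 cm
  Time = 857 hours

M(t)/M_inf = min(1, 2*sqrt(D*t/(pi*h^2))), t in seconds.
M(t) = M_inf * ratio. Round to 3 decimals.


t_sec = 857 * 3600 = 3085200
ratio = 2*sqrt(3.37e-09*3085200/(pi*0.25^2))
= min(1, 0.460227)
= 0.460227
M(t) = 2.2 * 0.460227 = 1.012 %

1.012


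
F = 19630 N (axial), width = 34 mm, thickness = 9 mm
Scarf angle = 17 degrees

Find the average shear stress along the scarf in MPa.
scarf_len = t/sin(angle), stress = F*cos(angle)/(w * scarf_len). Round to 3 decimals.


scarf_len = 9/sin(17 deg) = 30.7827
cos(17 deg) = 0.956305
stress = 19630*0.956305/(34*30.7827) = 17.936 MPa

17.936


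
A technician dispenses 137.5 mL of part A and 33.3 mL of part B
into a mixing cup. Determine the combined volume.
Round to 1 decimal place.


Combined volume = 137.5 + 33.3
= 170.8 mL

170.8


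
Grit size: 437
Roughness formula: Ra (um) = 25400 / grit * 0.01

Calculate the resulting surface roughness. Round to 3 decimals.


Ra = 25400 / 437 * 0.01
= 0.581 um

0.581


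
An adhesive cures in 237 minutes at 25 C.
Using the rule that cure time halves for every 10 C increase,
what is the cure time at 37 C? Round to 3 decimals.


Factor = 2^((37 - 25) / 10) = 2.2974
Cure time = 237 / 2.2974
= 103.160 minutes

103.160


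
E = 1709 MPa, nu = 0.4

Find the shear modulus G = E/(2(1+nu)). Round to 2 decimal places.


G = 1709 / (2 * 1.40)
= 610.36 MPa

610.36


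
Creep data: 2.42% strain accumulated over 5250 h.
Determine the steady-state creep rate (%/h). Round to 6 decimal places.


Rate = 2.42 / 5250 = 0.000461 %/h

0.000461


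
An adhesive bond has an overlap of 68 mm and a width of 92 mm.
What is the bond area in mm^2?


Bond area = overlap * width
= 68 * 92
= 6256 mm^2

6256


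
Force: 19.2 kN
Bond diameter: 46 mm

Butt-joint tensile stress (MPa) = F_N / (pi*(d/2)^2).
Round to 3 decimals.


F_N = 19.2 * 1000 = 19200.0 N
A = pi*(23.0)^2 = 1661.9025 mm^2
stress = 19200.0 / 1661.9025 = 11.553 MPa

11.553


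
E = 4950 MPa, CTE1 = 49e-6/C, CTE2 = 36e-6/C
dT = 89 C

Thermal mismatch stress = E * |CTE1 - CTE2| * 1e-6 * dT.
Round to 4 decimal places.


= 4950 * 13e-6 * 89
= 5.7272 MPa

5.7272


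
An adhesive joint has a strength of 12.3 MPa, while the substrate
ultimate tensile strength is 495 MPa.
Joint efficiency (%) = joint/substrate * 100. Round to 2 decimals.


Efficiency = 12.3 / 495 * 100
= 2.48%

2.48


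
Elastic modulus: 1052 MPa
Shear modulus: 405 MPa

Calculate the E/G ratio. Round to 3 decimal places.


E / G = 1052 / 405 = 2.598

2.598


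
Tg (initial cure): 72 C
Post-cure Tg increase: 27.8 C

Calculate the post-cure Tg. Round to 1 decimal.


Post-cure Tg = 72 + 27.8 = 99.8 C

99.8


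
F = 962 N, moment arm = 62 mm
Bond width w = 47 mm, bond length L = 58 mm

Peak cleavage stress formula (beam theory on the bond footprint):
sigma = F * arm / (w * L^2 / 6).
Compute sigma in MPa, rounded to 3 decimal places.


sigma = (962 * 62) / (47 * 3364 / 6)
= 59644 * 6 / 158108
= 357864 / 158108
= 2.263 MPa

2.263


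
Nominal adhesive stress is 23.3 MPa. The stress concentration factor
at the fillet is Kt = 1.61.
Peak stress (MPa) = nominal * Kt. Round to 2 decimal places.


Peak = 23.3 * 1.61 = 37.51 MPa

37.51


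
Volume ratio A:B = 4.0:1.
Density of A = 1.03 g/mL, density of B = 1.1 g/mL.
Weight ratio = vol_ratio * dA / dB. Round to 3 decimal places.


Wt ratio = 4.0 * 1.03 / 1.1
= 3.745

3.745


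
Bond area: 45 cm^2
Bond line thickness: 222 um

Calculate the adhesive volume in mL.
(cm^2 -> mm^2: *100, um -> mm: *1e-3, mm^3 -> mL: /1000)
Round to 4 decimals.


V = 45*100 * 222*1e-3 / 1000
= 0.9990 mL

0.9990


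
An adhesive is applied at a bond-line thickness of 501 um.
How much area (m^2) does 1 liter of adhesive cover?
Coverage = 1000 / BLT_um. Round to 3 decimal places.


Coverage = 1000 / 501 = 1.996 m^2

1.996


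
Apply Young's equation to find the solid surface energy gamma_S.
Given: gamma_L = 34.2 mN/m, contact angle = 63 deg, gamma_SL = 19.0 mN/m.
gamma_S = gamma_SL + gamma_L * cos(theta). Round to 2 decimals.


theta_rad = 63 * pi/180 = 1.099557
gamma_S = 19.0 + 34.2 * cos(1.099557)
= 34.53 mN/m

34.53


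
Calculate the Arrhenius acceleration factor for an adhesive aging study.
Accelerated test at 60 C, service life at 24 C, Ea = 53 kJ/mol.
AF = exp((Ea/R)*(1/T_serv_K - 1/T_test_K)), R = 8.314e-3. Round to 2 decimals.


T_test = 333.15 K, T_serv = 297.15 K
Ea/R = 53 / 0.008314 = 6374.79
AF = exp(6374.79 * (1/297.15 - 1/333.15))
= 10.16

10.16


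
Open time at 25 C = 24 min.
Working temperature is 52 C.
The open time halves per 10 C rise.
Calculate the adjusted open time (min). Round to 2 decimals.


factor = 2^((52 - 25) / 10) = 6.4980
ot = 24 / 6.4980 = 3.69 min

3.69


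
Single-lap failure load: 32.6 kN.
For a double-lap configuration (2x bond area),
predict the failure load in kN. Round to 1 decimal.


Failure load = 32.6 * 2 = 65.2 kN

65.2


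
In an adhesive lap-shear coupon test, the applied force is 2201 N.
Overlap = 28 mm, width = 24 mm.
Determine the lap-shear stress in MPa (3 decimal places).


stress = F / (overlap * width)
= 2201 / (28 * 24)
= 3.275 MPa

3.275


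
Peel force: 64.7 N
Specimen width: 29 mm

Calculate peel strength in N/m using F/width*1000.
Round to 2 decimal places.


Peel strength = 64.7 / 29 * 1000 = 2231.03 N/m

2231.03


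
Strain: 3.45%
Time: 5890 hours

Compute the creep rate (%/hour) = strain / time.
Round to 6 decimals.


Creep rate = 3.45 / 5890
= 0.000586 %/h

0.000586


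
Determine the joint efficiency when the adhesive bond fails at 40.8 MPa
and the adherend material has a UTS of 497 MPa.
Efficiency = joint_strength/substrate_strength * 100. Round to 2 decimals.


Joint efficiency = 40.8 / 497 * 100
= 8.21%

8.21


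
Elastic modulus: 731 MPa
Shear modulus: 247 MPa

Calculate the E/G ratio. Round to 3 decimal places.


E / G = 731 / 247 = 2.960

2.960


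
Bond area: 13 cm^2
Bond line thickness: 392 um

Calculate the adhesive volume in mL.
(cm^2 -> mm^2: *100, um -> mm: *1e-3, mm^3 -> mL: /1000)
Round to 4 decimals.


V = 13*100 * 392*1e-3 / 1000
= 0.5096 mL

0.5096


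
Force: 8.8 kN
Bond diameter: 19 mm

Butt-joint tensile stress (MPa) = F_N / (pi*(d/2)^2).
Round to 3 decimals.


F_N = 8.8 * 1000 = 8800.0 N
A = pi*(9.5)^2 = 283.5287 mm^2
stress = 8800.0 / 283.5287 = 31.037 MPa

31.037


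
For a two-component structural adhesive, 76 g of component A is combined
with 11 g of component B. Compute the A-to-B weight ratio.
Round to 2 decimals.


Weight ratio A:B = 76 / 11
= 6.91

6.91


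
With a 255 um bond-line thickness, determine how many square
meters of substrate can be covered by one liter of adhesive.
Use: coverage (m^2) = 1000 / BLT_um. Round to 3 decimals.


Coverage = 1000 / 255 = 3.922 m^2

3.922


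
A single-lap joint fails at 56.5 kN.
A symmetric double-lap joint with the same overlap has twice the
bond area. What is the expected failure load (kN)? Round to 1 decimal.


Double-lap load = 2 * 56.5 = 113.0 kN

113.0


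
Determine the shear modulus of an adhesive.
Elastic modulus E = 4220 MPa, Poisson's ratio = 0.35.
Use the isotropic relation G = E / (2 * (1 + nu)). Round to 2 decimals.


G = 4220 / (2*(1+0.35)) = 4220 / 2.70
= 1562.96 MPa

1562.96


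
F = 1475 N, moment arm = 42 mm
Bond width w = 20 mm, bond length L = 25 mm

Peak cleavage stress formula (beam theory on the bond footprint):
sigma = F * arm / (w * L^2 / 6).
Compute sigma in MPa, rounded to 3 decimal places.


sigma = (1475 * 42) / (20 * 625 / 6)
= 61950 * 6 / 12500
= 371700 / 12500
= 29.736 MPa

29.736


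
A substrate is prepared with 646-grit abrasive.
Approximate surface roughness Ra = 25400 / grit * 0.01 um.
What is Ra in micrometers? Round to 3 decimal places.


Ra = 25400 / 646 * 0.01 = 0.393 um

0.393


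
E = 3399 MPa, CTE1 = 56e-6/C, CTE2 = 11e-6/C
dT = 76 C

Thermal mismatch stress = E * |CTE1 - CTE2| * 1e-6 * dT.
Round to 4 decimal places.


= 3399 * 45e-6 * 76
= 11.6246 MPa

11.6246


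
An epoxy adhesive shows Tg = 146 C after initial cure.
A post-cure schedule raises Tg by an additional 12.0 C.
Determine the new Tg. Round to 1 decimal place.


New Tg = 146 + 12.0
= 158.0 C

158.0


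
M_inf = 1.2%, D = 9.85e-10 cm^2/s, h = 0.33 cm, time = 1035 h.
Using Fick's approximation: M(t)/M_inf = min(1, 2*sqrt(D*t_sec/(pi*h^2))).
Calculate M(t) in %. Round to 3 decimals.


t = 3726000 s
ratio = min(1, 2*sqrt(9.85e-10*3726000/(pi*0.1089)))
= 0.207148
M(t) = 1.2 * 0.207148 = 0.249%

0.249


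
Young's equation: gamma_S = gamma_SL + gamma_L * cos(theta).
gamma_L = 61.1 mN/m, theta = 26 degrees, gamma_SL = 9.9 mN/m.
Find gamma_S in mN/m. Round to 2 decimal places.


cos(26 deg) = 0.898794
gamma_S = 9.9 + 61.1 * 0.898794
= 64.82 mN/m

64.82


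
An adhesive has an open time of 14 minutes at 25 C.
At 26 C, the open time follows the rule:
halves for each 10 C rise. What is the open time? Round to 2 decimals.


Factor = 2^((26-25)/10) = 1.0718
Open time = 14 / 1.0718 = 13.06 min

13.06


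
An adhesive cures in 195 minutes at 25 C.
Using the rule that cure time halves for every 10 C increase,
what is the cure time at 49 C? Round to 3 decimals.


Factor = 2^((49 - 25) / 10) = 5.2780
Cure time = 195 / 5.2780
= 36.946 minutes

36.946


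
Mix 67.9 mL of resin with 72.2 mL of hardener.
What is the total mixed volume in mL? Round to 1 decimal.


Total = 67.9 + 72.2 = 140.1 mL

140.1


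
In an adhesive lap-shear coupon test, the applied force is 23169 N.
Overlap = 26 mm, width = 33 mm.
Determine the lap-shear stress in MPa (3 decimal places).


stress = F / (overlap * width)
= 23169 / (26 * 33)
= 27.003 MPa

27.003


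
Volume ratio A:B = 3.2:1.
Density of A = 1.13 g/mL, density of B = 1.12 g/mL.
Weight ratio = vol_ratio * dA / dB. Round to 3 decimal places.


Wt ratio = 3.2 * 1.13 / 1.12
= 3.229

3.229


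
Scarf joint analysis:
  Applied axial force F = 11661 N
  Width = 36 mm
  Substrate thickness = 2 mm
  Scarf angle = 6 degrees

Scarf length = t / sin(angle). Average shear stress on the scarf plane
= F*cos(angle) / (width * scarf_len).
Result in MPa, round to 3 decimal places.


Scarf length = 2 / sin(6 deg) = 19.1335 mm
cos(6 deg) = 0.994522
Shear = 11661 * 0.994522 / (36 * 19.1335)
= 16.837 MPa

16.837


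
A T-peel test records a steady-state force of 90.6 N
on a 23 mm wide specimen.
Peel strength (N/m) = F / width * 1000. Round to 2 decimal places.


Peel strength = 90.6 / 23 * 1000
= 3939.13 N/m

3939.13


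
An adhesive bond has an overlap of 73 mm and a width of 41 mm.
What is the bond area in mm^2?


Bond area = overlap * width
= 73 * 41
= 2993 mm^2

2993


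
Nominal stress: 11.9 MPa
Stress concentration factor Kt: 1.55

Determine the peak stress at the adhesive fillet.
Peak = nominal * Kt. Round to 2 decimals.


Peak stress = 11.9 * 1.55
= 18.45 MPa

18.45


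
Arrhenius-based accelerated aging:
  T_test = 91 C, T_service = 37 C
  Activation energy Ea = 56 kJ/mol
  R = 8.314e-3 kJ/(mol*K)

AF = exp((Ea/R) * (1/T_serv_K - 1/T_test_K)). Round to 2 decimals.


T_test_K = 364.15, T_serv_K = 310.15
AF = exp((56/8.314e-3) * (1/310.15 - 1/364.15))
= 25.04

25.04


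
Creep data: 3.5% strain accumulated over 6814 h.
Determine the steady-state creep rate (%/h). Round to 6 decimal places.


Rate = 3.5 / 6814 = 0.000514 %/h

0.000514


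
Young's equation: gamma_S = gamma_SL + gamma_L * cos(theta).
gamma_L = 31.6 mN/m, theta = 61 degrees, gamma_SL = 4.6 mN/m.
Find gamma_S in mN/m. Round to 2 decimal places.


cos(61 deg) = 0.484810
gamma_S = 4.6 + 31.6 * 0.484810
= 19.92 mN/m

19.92


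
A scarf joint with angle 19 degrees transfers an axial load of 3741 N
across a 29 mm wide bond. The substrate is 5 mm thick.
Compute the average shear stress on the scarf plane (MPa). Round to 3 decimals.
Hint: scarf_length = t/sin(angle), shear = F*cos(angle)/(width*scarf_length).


scarf_length = 5 / sin(19 deg) = 15.3578 mm
cos(19 deg) = 0.945519
shear stress = 3741 * 0.945519 / (29 * 15.3578)
= 7.942 MPa

7.942


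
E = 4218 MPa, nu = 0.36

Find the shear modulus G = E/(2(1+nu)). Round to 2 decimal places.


G = 4218 / (2 * 1.36)
= 1550.74 MPa

1550.74


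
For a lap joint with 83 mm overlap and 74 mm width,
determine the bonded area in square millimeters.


Area = 83 * 74 = 6142 mm^2

6142


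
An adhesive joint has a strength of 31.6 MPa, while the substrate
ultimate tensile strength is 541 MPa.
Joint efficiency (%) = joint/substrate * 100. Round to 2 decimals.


Efficiency = 31.6 / 541 * 100
= 5.84%

5.84


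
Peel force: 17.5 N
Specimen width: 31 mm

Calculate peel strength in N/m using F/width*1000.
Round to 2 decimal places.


Peel strength = 17.5 / 31 * 1000 = 564.52 N/m

564.52


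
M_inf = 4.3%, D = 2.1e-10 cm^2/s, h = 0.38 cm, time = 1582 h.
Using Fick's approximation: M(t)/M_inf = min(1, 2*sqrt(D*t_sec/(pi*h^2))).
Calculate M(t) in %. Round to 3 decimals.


t = 5695200 s
ratio = min(1, 2*sqrt(2.1e-10*5695200/(pi*0.1444)))
= 0.102692
M(t) = 4.3 * 0.102692 = 0.442%

0.442


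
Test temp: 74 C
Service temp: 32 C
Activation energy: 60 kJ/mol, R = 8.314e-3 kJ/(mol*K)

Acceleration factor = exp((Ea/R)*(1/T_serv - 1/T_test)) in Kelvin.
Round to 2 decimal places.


AF = exp((60/0.008314)*(1/305.15 - 1/347.15))
= 17.48

17.48


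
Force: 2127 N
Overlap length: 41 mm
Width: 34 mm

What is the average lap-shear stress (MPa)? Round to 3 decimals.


Average shear stress = F / (overlap * width)
= 2127 / (41 * 34)
= 1.526 MPa

1.526


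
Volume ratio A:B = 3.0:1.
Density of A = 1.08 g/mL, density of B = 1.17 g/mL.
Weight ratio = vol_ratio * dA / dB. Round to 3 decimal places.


Wt ratio = 3.0 * 1.08 / 1.17
= 2.769

2.769


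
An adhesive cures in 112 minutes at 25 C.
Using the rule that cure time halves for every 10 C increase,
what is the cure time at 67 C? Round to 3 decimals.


Factor = 2^((67 - 25) / 10) = 18.3792
Cure time = 112 / 18.3792
= 6.094 minutes

6.094


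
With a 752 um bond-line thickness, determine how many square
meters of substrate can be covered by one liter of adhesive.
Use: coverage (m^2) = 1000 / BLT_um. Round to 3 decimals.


Coverage = 1000 / 752 = 1.330 m^2

1.330


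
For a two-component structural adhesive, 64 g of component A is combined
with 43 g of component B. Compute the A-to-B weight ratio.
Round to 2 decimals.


Weight ratio A:B = 64 / 43
= 1.49

1.49


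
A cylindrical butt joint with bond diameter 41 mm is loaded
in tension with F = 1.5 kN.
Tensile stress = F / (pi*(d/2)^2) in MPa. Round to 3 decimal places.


Area = pi * (41/2)^2 = 1320.2543 mm^2
Stress = 1.5*1000 / 1320.2543
= 1.136 MPa

1.136


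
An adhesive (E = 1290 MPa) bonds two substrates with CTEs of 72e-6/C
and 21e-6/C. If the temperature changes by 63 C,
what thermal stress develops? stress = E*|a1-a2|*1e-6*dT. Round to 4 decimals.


Stress = 1290 * |72 - 21| * 1e-6 * 63
= 4.1448 MPa

4.1448


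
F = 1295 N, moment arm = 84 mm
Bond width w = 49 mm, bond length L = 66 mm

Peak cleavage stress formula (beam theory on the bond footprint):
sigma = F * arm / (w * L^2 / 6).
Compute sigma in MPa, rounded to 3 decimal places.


sigma = (1295 * 84) / (49 * 4356 / 6)
= 108780 * 6 / 213444
= 652680 / 213444
= 3.058 MPa

3.058


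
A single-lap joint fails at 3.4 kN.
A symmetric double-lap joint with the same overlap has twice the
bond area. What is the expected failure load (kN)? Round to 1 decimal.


Double-lap load = 2 * 3.4 = 6.8 kN

6.8


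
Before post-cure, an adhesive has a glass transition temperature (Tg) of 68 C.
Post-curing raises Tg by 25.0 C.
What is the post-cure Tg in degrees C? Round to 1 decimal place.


Tg_post = Tg_base + delta_Tg
= 68 + 25.0
= 93.0 C

93.0


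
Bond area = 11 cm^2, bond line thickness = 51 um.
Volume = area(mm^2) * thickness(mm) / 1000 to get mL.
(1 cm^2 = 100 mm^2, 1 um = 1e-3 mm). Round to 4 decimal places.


area_mm2 = 11 * 100 = 1100
blt_mm = 51 * 1e-3 = 0.051
vol_mm3 = 1100 * 0.051 = 56.1
vol_mL = 56.1 / 1000 = 0.0561 mL

0.0561


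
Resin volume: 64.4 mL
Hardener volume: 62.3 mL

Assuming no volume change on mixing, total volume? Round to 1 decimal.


V_total = 64.4 + 62.3 = 126.7 mL

126.7


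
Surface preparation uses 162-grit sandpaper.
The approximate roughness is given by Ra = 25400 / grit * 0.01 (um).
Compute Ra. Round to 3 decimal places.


Ra = 25400 / 162 * 0.01
= 254 / 162
= 1.568 um

1.568


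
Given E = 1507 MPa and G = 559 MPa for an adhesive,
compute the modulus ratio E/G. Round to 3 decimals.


E/G ratio = 1507 / 559 = 2.696

2.696


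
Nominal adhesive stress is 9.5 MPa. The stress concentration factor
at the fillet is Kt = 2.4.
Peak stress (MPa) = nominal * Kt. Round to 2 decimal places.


Peak = 9.5 * 2.4 = 22.80 MPa

22.80


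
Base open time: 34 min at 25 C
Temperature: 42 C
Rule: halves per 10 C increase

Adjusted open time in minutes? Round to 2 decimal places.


Acceleration = 2^((42-25)/10) = 3.2490
Open time = 34 / 3.2490 = 10.46 min

10.46


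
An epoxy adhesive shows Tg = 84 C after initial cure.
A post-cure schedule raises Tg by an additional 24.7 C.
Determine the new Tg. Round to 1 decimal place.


New Tg = 84 + 24.7
= 108.7 C

108.7


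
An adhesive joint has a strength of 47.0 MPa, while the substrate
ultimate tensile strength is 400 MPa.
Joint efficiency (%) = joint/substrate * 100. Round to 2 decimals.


Efficiency = 47.0 / 400 * 100
= 11.75%

11.75


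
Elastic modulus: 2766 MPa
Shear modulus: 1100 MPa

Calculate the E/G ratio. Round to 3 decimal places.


E / G = 2766 / 1100 = 2.515

2.515


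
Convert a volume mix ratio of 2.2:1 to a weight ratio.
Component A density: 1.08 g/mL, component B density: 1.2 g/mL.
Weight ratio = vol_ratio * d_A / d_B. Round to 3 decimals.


= 2.2 * 1.08 / 1.2 = 1.980

1.980


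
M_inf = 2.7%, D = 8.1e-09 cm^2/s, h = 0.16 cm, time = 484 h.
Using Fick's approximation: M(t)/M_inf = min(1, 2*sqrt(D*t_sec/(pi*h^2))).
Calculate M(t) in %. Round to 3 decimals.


t = 1742400 s
ratio = min(1, 2*sqrt(8.1e-09*1742400/(pi*0.0256)))
= 0.837822
M(t) = 2.7 * 0.837822 = 2.262%

2.262


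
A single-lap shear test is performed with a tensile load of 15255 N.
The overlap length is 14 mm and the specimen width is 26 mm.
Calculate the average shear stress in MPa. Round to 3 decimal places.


Shear stress = F / (overlap * width)
= 15255 / (14 * 26)
= 15255 / 364
= 41.909 MPa

41.909


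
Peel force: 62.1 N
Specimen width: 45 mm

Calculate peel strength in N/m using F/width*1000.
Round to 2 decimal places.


Peel strength = 62.1 / 45 * 1000 = 1380.00 N/m

1380.00


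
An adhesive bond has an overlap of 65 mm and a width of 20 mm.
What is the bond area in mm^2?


Bond area = overlap * width
= 65 * 20
= 1300 mm^2

1300


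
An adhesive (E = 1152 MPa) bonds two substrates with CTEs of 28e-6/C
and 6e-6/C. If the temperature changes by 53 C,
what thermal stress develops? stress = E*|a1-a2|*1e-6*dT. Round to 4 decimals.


Stress = 1152 * |28 - 6| * 1e-6 * 53
= 1.3432 MPa

1.3432


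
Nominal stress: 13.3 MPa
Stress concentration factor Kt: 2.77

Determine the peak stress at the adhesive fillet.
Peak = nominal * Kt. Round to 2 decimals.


Peak stress = 13.3 * 2.77
= 36.84 MPa

36.84


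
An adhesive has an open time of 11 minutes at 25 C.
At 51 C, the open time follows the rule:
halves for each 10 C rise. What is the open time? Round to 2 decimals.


Factor = 2^((51-25)/10) = 6.0629
Open time = 11 / 6.0629 = 1.81 min

1.81


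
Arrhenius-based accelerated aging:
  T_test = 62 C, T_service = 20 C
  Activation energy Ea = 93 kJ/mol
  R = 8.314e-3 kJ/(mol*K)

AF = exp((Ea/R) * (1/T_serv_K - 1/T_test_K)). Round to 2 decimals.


T_test_K = 335.15, T_serv_K = 293.15
AF = exp((93/8.314e-3) * (1/293.15 - 1/335.15))
= 119.32

119.32


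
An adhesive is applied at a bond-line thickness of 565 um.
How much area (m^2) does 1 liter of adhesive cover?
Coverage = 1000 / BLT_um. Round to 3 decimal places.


Coverage = 1000 / 565 = 1.770 m^2

1.770


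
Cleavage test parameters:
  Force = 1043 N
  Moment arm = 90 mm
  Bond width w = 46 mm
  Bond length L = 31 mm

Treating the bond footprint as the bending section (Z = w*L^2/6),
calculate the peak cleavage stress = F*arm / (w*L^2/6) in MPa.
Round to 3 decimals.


M = 1043 * 90 = 93870 N*mm
Z = 46 * 31^2 / 6 = 44206 / 6 mm^3
sigma = M / Z = 6 * 93870 / 44206 = 563220 / 44206
= 12.741 MPa

12.741


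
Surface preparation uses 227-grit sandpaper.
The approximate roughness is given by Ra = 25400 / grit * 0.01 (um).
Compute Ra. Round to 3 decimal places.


Ra = 25400 / 227 * 0.01
= 254 / 227
= 1.119 um

1.119


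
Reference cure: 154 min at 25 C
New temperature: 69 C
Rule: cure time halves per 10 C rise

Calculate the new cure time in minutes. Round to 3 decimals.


factor = 2^((69-25)/10) = 21.1121
t_new = 154 / 21.1121 = 7.294 min

7.294


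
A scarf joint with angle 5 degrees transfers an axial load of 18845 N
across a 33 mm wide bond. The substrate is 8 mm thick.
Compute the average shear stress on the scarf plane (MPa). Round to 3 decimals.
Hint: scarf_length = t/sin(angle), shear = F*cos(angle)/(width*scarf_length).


scarf_length = 8 / sin(5 deg) = 91.7897 mm
cos(5 deg) = 0.996195
shear stress = 18845 * 0.996195 / (33 * 91.7897)
= 6.198 MPa

6.198


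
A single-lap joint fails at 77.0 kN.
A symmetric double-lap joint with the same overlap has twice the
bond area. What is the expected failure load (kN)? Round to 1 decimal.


Double-lap load = 2 * 77.0 = 154.0 kN

154.0


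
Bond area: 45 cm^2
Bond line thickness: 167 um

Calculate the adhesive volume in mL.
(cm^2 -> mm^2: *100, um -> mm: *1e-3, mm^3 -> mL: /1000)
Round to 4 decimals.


V = 45*100 * 167*1e-3 / 1000
= 0.7515 mL

0.7515


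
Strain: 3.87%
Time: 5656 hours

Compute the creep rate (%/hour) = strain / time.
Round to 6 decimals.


Creep rate = 3.87 / 5656
= 0.000684 %/h

0.000684


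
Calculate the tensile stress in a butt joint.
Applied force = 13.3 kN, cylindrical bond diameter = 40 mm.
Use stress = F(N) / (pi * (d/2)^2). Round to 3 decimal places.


A = pi * 20.0^2 = 1256.6371 mm^2
sigma = 13300.0 / 1256.6371 = 10.584 MPa

10.584


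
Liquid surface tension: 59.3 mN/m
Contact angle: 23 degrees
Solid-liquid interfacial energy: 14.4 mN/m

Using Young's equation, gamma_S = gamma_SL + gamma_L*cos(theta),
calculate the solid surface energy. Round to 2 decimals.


gamma_S = 14.4 + 59.3 * cos(23)
= 68.99 mN/m

68.99


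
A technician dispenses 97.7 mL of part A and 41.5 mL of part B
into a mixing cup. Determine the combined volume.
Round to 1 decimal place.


Combined volume = 97.7 + 41.5
= 139.2 mL

139.2


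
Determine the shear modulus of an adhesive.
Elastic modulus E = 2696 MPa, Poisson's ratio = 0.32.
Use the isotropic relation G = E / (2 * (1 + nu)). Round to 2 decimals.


G = 2696 / (2*(1+0.32)) = 2696 / 2.64
= 1021.21 MPa

1021.21


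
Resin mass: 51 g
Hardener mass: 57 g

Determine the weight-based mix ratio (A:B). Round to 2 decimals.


Ratio = 51 / 57 = 0.89

0.89


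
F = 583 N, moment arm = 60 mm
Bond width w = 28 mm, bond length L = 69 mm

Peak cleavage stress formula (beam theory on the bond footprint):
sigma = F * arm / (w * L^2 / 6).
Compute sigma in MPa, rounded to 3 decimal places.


sigma = (583 * 60) / (28 * 4761 / 6)
= 34980 * 6 / 133308
= 209880 / 133308
= 1.574 MPa

1.574


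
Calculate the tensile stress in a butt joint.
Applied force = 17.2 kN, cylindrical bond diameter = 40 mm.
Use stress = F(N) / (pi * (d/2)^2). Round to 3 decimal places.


A = pi * 20.0^2 = 1256.6371 mm^2
sigma = 17200.0 / 1256.6371 = 13.687 MPa

13.687


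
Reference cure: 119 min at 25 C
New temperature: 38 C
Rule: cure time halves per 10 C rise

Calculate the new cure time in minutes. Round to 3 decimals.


factor = 2^((38-25)/10) = 2.4623
t_new = 119 / 2.4623 = 48.329 min

48.329


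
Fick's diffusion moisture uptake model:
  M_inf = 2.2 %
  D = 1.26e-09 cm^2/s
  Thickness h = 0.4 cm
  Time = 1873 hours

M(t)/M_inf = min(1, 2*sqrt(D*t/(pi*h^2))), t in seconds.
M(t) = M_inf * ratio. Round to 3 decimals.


t_sec = 1873 * 3600 = 6742800
ratio = 2*sqrt(1.26e-09*6742800/(pi*0.4^2))
= min(1, 0.260016)
= 0.260016
M(t) = 2.2 * 0.260016 = 0.572 %

0.572


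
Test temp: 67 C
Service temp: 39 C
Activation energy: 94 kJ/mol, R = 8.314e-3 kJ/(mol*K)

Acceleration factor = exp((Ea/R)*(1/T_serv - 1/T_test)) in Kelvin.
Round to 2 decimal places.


AF = exp((94/0.008314)*(1/312.15 - 1/340.15))
= 19.72

19.72


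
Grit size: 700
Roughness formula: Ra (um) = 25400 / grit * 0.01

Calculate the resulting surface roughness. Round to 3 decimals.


Ra = 25400 / 700 * 0.01
= 0.363 um

0.363


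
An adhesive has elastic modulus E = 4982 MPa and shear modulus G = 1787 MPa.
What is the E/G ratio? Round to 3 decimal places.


E/G = 4982 / 1787 = 2.788

2.788


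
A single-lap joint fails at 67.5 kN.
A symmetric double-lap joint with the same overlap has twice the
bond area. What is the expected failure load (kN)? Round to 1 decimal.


Double-lap load = 2 * 67.5 = 135.0 kN

135.0


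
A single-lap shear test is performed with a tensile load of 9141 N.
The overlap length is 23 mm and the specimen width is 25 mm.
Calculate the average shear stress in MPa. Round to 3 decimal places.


Shear stress = F / (overlap * width)
= 9141 / (23 * 25)
= 9141 / 575
= 15.897 MPa

15.897


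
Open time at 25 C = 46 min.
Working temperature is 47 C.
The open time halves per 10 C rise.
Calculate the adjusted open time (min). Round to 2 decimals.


factor = 2^((47 - 25) / 10) = 4.5948
ot = 46 / 4.5948 = 10.01 min

10.01


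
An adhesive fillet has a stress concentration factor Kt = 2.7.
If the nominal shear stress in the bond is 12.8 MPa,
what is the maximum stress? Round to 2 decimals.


Max stress = 12.8 * 2.7 = 34.56 MPa

34.56


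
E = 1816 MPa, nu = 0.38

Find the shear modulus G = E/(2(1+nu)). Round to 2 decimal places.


G = 1816 / (2 * 1.38)
= 657.97 MPa

657.97


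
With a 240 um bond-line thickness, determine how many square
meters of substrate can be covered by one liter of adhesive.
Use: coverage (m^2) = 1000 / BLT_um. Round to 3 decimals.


Coverage = 1000 / 240 = 4.167 m^2

4.167


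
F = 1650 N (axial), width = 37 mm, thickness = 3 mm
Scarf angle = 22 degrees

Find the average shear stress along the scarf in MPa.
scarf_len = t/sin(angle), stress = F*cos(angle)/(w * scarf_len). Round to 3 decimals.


scarf_len = 3/sin(22 deg) = 8.0084
cos(22 deg) = 0.927184
stress = 1650*0.927184/(37*8.0084) = 5.163 MPa

5.163


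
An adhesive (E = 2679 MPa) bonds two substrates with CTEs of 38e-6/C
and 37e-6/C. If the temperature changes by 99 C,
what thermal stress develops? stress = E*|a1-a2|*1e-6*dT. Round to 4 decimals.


Stress = 2679 * |38 - 37| * 1e-6 * 99
= 0.2652 MPa

0.2652


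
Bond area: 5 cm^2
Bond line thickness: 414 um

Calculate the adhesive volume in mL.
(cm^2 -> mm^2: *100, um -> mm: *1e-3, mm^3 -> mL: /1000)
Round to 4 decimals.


V = 5*100 * 414*1e-3 / 1000
= 0.2070 mL

0.2070


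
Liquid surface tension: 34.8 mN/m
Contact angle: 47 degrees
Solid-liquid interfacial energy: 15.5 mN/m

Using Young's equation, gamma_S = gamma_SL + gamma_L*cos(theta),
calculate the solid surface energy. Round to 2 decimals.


gamma_S = 15.5 + 34.8 * cos(47)
= 39.23 mN/m

39.23


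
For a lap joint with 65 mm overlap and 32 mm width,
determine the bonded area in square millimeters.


Area = 65 * 32 = 2080 mm^2

2080


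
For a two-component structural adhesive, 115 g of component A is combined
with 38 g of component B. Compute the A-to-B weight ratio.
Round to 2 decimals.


Weight ratio A:B = 115 / 38
= 3.03

3.03


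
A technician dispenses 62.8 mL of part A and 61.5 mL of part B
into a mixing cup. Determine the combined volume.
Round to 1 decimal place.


Combined volume = 62.8 + 61.5
= 124.3 mL

124.3


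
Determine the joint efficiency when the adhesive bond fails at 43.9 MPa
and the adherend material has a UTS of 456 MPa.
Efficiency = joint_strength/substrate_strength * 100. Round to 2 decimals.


Joint efficiency = 43.9 / 456 * 100
= 9.63%

9.63


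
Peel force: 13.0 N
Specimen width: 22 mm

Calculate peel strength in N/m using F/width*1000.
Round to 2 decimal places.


Peel strength = 13.0 / 22 * 1000 = 590.91 N/m

590.91


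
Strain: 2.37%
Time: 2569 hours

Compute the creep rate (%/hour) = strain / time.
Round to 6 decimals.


Creep rate = 2.37 / 2569
= 0.000923 %/h

0.000923


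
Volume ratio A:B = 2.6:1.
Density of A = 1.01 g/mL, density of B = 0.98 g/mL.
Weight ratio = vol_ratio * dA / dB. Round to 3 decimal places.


Wt ratio = 2.6 * 1.01 / 0.98
= 2.680

2.680


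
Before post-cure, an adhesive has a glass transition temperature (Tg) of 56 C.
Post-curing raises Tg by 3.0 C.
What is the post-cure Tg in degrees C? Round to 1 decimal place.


Tg_post = Tg_base + delta_Tg
= 56 + 3.0
= 59.0 C

59.0


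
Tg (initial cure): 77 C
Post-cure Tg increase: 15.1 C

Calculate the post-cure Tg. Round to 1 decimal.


Post-cure Tg = 77 + 15.1 = 92.1 C

92.1


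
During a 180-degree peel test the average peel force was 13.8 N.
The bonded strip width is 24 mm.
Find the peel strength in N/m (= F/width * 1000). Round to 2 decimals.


Peel strength = F/width * 1000
= 13.8 / 24 * 1000
= 575.00 N/m

575.00


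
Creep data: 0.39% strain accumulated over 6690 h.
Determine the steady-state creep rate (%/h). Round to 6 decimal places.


Rate = 0.39 / 6690 = 0.000058 %/h

0.000058


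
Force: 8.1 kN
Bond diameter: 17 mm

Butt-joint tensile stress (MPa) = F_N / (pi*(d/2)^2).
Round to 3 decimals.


F_N = 8.1 * 1000 = 8100.0 N
A = pi*(8.5)^2 = 226.9801 mm^2
stress = 8100.0 / 226.9801 = 35.686 MPa

35.686


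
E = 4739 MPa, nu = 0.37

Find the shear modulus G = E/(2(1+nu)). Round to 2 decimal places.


G = 4739 / (2 * 1.37)
= 1729.56 MPa

1729.56


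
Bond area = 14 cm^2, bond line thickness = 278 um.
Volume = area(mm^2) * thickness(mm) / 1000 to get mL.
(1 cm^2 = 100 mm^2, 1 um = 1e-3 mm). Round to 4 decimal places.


area_mm2 = 14 * 100 = 1400
blt_mm = 278 * 1e-3 = 0.278
vol_mm3 = 1400 * 0.278 = 389.2
vol_mL = 389.2 / 1000 = 0.3892 mL

0.3892


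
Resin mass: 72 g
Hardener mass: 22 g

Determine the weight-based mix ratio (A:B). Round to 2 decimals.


Ratio = 72 / 22 = 3.27

3.27


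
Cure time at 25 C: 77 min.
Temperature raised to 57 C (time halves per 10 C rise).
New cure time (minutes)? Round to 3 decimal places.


Acceleration factor = 2^(32/10) = 9.1896
New time = 77 / 9.1896 = 8.379 min

8.379


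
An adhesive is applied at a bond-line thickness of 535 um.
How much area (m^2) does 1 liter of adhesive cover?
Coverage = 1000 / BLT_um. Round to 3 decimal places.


Coverage = 1000 / 535 = 1.869 m^2

1.869


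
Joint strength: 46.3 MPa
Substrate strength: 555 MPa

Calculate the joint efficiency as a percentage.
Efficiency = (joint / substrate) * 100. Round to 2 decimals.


Efficiency = (46.3 / 555) * 100 = 8.34%

8.34


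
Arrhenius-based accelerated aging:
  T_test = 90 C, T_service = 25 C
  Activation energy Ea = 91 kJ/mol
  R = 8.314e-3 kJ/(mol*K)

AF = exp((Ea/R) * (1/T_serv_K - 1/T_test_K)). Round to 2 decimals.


T_test_K = 363.15, T_serv_K = 298.15
AF = exp((91/8.314e-3) * (1/298.15 - 1/363.15))
= 714.00

714.00


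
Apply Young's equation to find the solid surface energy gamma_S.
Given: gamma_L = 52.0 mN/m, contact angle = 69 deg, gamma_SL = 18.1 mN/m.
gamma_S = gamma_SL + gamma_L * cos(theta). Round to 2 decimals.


theta_rad = 69 * pi/180 = 1.204277
gamma_S = 18.1 + 52.0 * cos(1.204277)
= 36.74 mN/m

36.74


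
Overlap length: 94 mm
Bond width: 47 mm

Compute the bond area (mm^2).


Bond area = 94 * 47 = 4418 mm^2

4418


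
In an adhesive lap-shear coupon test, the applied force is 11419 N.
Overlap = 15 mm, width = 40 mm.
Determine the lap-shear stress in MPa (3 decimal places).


stress = F / (overlap * width)
= 11419 / (15 * 40)
= 19.032 MPa

19.032


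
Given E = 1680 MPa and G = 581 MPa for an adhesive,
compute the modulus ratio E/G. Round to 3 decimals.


E/G ratio = 1680 / 581 = 2.892

2.892


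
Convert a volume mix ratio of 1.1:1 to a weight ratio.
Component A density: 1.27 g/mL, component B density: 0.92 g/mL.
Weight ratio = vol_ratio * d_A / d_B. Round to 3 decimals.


= 1.1 * 1.27 / 0.92 = 1.518

1.518


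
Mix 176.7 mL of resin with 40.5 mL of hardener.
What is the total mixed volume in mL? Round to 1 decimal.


Total = 176.7 + 40.5 = 217.2 mL

217.2


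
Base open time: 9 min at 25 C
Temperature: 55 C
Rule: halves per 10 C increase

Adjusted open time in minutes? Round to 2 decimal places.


Acceleration = 2^((55-25)/10) = 8.0000
Open time = 9 / 8.0000 = 1.13 min

1.13


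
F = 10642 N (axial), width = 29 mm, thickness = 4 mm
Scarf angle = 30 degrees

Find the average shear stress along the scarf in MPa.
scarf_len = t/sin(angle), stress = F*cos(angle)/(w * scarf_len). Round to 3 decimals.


scarf_len = 4/sin(30 deg) = 8.0000
cos(30 deg) = 0.866025
stress = 10642*0.866025/(29*8.0000) = 39.725 MPa

39.725


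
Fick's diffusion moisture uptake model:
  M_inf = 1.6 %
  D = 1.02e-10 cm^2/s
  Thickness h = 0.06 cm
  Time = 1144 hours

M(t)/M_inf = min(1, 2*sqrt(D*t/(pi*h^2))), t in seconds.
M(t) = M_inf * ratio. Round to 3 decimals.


t_sec = 1144 * 3600 = 4118400
ratio = 2*sqrt(1.02e-10*4118400/(pi*0.06^2))
= min(1, 0.385450)
= 0.385450
M(t) = 1.6 * 0.385450 = 0.617 %

0.617


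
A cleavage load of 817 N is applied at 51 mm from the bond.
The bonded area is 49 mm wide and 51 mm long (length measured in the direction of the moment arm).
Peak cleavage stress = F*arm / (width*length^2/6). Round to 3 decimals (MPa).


Moment = 817 * 51 = 41667 N*mm
Section modulus = 49 * 2601 / 6 = 127449 / 6 mm^3
Stress = 41667 / (127449 / 6) = 250002 / 127449
= 1.962 MPa

1.962


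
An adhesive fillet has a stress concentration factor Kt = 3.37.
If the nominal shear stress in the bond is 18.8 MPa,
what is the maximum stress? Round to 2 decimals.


Max stress = 18.8 * 3.37 = 63.36 MPa

63.36


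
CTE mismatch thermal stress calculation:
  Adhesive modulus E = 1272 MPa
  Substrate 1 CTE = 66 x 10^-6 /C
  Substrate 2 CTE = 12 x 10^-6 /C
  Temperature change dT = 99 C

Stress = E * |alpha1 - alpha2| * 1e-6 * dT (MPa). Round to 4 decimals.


delta_alpha = |66 - 12| = 54 x 10^-6/C
Stress = 1272 * 54e-6 * 99
= 6.8001 MPa

6.8001


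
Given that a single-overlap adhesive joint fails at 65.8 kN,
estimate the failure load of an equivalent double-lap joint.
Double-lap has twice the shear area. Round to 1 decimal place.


Double-lap factor = 2
Expected load = 65.8 * 2 = 131.6 kN

131.6


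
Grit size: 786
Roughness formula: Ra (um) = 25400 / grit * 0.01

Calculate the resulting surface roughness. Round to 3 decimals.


Ra = 25400 / 786 * 0.01
= 0.323 um

0.323


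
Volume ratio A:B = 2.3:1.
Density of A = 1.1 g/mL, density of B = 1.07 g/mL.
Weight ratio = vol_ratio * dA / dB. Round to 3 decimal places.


Wt ratio = 2.3 * 1.1 / 1.07
= 2.364

2.364


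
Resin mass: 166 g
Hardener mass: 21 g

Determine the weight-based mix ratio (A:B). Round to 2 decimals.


Ratio = 166 / 21 = 7.90

7.90


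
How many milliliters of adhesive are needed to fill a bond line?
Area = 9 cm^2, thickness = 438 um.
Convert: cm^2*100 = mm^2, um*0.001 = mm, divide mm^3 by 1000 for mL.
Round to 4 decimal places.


= (9 * 100) * (438 * 0.001) / 1000
= 0.3942 mL

0.3942


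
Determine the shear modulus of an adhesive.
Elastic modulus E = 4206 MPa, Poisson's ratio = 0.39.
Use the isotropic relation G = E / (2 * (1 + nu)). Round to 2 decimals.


G = 4206 / (2*(1+0.39)) = 4206 / 2.78
= 1512.95 MPa

1512.95


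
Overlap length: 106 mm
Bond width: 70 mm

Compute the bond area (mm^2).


Bond area = 106 * 70 = 7420 mm^2

7420


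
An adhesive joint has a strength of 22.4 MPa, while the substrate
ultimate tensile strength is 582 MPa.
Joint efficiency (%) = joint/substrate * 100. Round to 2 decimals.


Efficiency = 22.4 / 582 * 100
= 3.85%

3.85


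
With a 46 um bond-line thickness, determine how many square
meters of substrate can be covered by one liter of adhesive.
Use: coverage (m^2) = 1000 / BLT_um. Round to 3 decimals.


Coverage = 1000 / 46 = 21.739 m^2

21.739


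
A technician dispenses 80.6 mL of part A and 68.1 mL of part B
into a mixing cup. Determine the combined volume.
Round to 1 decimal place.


Combined volume = 80.6 + 68.1
= 148.7 mL

148.7


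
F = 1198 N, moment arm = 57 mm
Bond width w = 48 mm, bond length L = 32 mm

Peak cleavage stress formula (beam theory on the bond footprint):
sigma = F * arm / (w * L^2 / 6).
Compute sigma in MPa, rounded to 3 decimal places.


sigma = (1198 * 57) / (48 * 1024 / 6)
= 68286 * 6 / 49152
= 409716 / 49152
= 8.336 MPa

8.336


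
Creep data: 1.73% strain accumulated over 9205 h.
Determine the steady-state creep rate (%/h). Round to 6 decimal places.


Rate = 1.73 / 9205 = 0.000188 %/h

0.000188


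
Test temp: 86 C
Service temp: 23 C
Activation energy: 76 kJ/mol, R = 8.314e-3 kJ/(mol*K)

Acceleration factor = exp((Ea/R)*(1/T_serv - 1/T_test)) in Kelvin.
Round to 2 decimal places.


AF = exp((76/0.008314)*(1/296.15 - 1/359.15))
= 224.64

224.64


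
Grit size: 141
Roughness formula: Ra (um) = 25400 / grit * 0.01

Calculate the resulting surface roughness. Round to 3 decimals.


Ra = 25400 / 141 * 0.01
= 1.801 um

1.801
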